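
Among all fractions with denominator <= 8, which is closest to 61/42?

Expand x = 61/42 as a continued fraction with the Euclidean algorithm:
  61 = 1*42 + 19, so a_0 = 1.
  42 = 2*19 + 4, so a_1 = 2.
  19 = 4*4 + 3, so a_2 = 4.
  4 = 1*3 + 1, so a_3 = 1.
  3 = 3*1 + 0, so a_4 = 3.
so x = [1; 2, 4, 1, 3].
Convergents (p_i = a_i*p_{i-1} + p_{i-2}, q_i = a_i*q_{i-1} + q_{i-2} with p_{-2}=0, p_{-1}=1, q_{-2}=1, q_{-1}=0), until the denominator exceeds 8:
  i=0: a_0=1, p_0 = 1*1 + 0 = 1, q_0 = 1*0 + 1 = 1.
  i=1: a_1=2, p_1 = 2*1 + 1 = 3, q_1 = 2*1 + 0 = 2.
  i=2: a_2=4, p_2 = 4*3 + 1 = 13, q_2 = 4*2 + 1 = 9.
q_2 = 9 > 8, so the last convergent with denominator <= 8 is p_1/q_1 = 3/2.
The closest fraction with denominator <= 8 is either p_1/q_1 or the intermediate fraction (k*p_1 + p_0)/(k*q_1 + q_0) with the largest k >= 1 whose denominator stays <= 8; these approach x as k grows, and every other convergent or intermediate fraction in range is farther away.
Largest k: floor((8 - q_0)/q_1) = floor((8 - 1)/2) = 3.
That gives (3*3 + 1)/(3*2 + 1) = 10/7.
Compare the errors: |x - 3/2| = |61*2 - 3*42|/(42*2) = 4/84, and |x - 10/7| = |61*7 - 10*42|/(42*7) = 7/294.
Cross-multiplying, 7*84 = 588 < 1176 = 4*294, so 7/294 is smaller: the intermediate fraction 10/7 is closer to x than 3/2.

10/7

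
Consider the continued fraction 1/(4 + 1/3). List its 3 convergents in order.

0/1, 1/4, 3/13

Using the convergent recurrence p_i = a_i*p_{i-1} + p_{i-2}, q_i = a_i*q_{i-1} + q_{i-2} with p_{-2}=0, p_{-1}=1, q_{-2}=1, q_{-1}=0:
  i=0: a_0=0, p_0 = 0*1 + 0 = 0, q_0 = 0*0 + 1 = 1.
  i=1: a_1=4, p_1 = 4*0 + 1 = 1, q_1 = 4*1 + 0 = 4.
  i=2: a_2=3, p_2 = 3*1 + 0 = 3, q_2 = 3*4 + 1 = 13.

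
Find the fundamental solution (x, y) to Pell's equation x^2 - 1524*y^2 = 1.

First expand sqrt(1524) as a continued fraction. With x_i = (sqrt(1524) + m_i)/d_i and (m_0, d_0) = (0, 1): a_0 = floor(sqrt(1524)) = 39, since 39^2 = 1521 <= 1524 < 1600 = 40^2.
Iterate m_{i+1} = d_i*a_i - m_i, d_{i+1} = (1524 - m_{i+1}^2)/d_i, a_{i+1} = floor((a_0 + m_{i+1})/d_{i+1}):
  m_1 = 1*39 - 0 = 39, d_1 = (1524 - 39^2)/1 = 3/1 = 3, a_1 = floor((39 + 39)/3) = 26.
  m_2 = 3*26 - 39 = 39, d_2 = (1524 - 39^2)/3 = 3/3 = 1, a_2 = floor((39 + 39)/1) = 78.
  m_3 = 1*78 - 39 = 39, d_3 = (1524 - 39^2)/1 = 3/1 = 3: (m_3, d_3) = (m_1, d_1) = (39, 3), so from here the quotients repeat a_1, a_2; the period length is 2.
So sqrt(1524) = [39; (26, 78)] with period length k = 2.
k is even, so the fundamental solution of x^2 - 1524y^2 = 1 is (p_{k-1}, q_{k-1}) = (p_1, q_1); compute convergents through index 1.
Convergents (p_i = a_i*p_{i-1} + p_{i-2}, q_i = a_i*q_{i-1} + q_{i-2} with p_{-2}=0, p_{-1}=1, q_{-2}=1, q_{-1}=0):
  i=0: a_0=39, p_0 = 39*1 + 0 = 39, q_0 = 39*0 + 1 = 1.
  i=1: a_1=26, p_1 = 26*39 + 1 = 1015, q_1 = 26*1 + 0 = 26.
Check: 1015^2 - 1524*26^2 = 1030225 - 1030224 = 1, so (x, y) = (1015, 26) solves the equation, and by the theorem it is the least positive solution.

(x, y) = (1015, 26)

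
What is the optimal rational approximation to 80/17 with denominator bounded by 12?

47/10

Expand x = 80/17 as a continued fraction with the Euclidean algorithm:
  80 = 4*17 + 12, so a_0 = 4.
  17 = 1*12 + 5, so a_1 = 1.
  12 = 2*5 + 2, so a_2 = 2.
  5 = 2*2 + 1, so a_3 = 2.
  2 = 2*1 + 0, so a_4 = 2.
so x = [4; 1, 2, 2, 2].
Convergents (p_i = a_i*p_{i-1} + p_{i-2}, q_i = a_i*q_{i-1} + q_{i-2} with p_{-2}=0, p_{-1}=1, q_{-2}=1, q_{-1}=0), until the denominator exceeds 12:
  i=0: a_0=4, p_0 = 4*1 + 0 = 4, q_0 = 4*0 + 1 = 1.
  i=1: a_1=1, p_1 = 1*4 + 1 = 5, q_1 = 1*1 + 0 = 1.
  i=2: a_2=2, p_2 = 2*5 + 4 = 14, q_2 = 2*1 + 1 = 3.
  i=3: a_3=2, p_3 = 2*14 + 5 = 33, q_3 = 2*3 + 1 = 7.
  i=4: a_4=2, p_4 = 2*33 + 14 = 80, q_4 = 2*7 + 3 = 17.
q_4 = 17 > 12, so the last convergent with denominator <= 12 is p_3/q_3 = 33/7.
The closest fraction with denominator <= 12 is either p_3/q_3 or the intermediate fraction (k*p_3 + p_2)/(k*q_3 + q_2) with the largest k >= 1 whose denominator stays <= 12; these approach x as k grows, and every other convergent or intermediate fraction in range is farther away.
Largest k: floor((12 - q_2)/q_3) = floor((12 - 3)/7) = 1.
That gives (1*33 + 14)/(1*7 + 3) = 47/10.
Compare the errors: |x - 33/7| = |80*7 - 33*17|/(17*7) = 1/119, and |x - 47/10| = |80*10 - 47*17|/(17*10) = 1/170.
Cross-multiplying, 1*119 = 119 < 170 = 1*170, so 1/170 is smaller: the intermediate fraction 47/10 is closer to x than 33/7.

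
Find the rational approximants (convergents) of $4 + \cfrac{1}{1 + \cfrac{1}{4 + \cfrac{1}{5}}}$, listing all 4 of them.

Using the convergent recurrence p_i = a_i*p_{i-1} + p_{i-2}, q_i = a_i*q_{i-1} + q_{i-2} with p_{-2}=0, p_{-1}=1, q_{-2}=1, q_{-1}=0:
  i=0: a_0=4, p_0 = 4*1 + 0 = 4, q_0 = 4*0 + 1 = 1.
  i=1: a_1=1, p_1 = 1*4 + 1 = 5, q_1 = 1*1 + 0 = 1.
  i=2: a_2=4, p_2 = 4*5 + 4 = 24, q_2 = 4*1 + 1 = 5.
  i=3: a_3=5, p_3 = 5*24 + 5 = 125, q_3 = 5*5 + 1 = 26.

4/1, 5/1, 24/5, 125/26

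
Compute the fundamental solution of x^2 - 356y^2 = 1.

First expand sqrt(356) as a continued fraction. With x_i = (sqrt(356) + m_i)/d_i and (m_0, d_0) = (0, 1): a_0 = floor(sqrt(356)) = 18, since 18^2 = 324 <= 356 < 361 = 19^2.
Iterate m_{i+1} = d_i*a_i - m_i, d_{i+1} = (356 - m_{i+1}^2)/d_i, a_{i+1} = floor((a_0 + m_{i+1})/d_{i+1}):
  m_1 = 1*18 - 0 = 18, d_1 = (356 - 18^2)/1 = 32/1 = 32, a_1 = floor((18 + 18)/32) = 1.
  m_2 = 32*1 - 18 = 14, d_2 = (356 - 14^2)/32 = 160/32 = 5, a_2 = floor((18 + 14)/5) = 6.
  m_3 = 5*6 - 14 = 16, d_3 = (356 - 16^2)/5 = 100/5 = 20, a_3 = floor((18 + 16)/20) = 1.
  m_4 = 20*1 - 16 = 4, d_4 = (356 - 4^2)/20 = 340/20 = 17, a_4 = floor((18 + 4)/17) = 1.
  m_5 = 17*1 - 4 = 13, d_5 = (356 - 13^2)/17 = 187/17 = 11, a_5 = floor((18 + 13)/11) = 2.
  m_6 = 11*2 - 13 = 9, d_6 = (356 - 9^2)/11 = 275/11 = 25, a_6 = floor((18 + 9)/25) = 1.
  m_7 = 25*1 - 9 = 16, d_7 = (356 - 16^2)/25 = 100/25 = 4, a_7 = floor((18 + 16)/4) = 8.
  m_8 = 4*8 - 16 = 16, d_8 = (356 - 16^2)/4 = 100/4 = 25, a_8 = floor((18 + 16)/25) = 1.
  m_9 = 25*1 - 16 = 9, d_9 = (356 - 9^2)/25 = 275/25 = 11, a_9 = floor((18 + 9)/11) = 2.
  m_10 = 11*2 - 9 = 13, d_10 = (356 - 13^2)/11 = 187/11 = 17, a_10 = floor((18 + 13)/17) = 1.
  m_11 = 17*1 - 13 = 4, d_11 = (356 - 4^2)/17 = 340/17 = 20, a_11 = floor((18 + 4)/20) = 1.
  m_12 = 20*1 - 4 = 16, d_12 = (356 - 16^2)/20 = 100/20 = 5, a_12 = floor((18 + 16)/5) = 6.
  m_13 = 5*6 - 16 = 14, d_13 = (356 - 14^2)/5 = 160/5 = 32, a_13 = floor((18 + 14)/32) = 1.
  m_14 = 32*1 - 14 = 18, d_14 = (356 - 18^2)/32 = 32/32 = 1, a_14 = floor((18 + 18)/1) = 36.
  m_15 = 1*36 - 18 = 18, d_15 = (356 - 18^2)/1 = 32/1 = 32: (m_15, d_15) = (m_1, d_1) = (18, 32), so from here the quotients repeat a_1, ..., a_14; the period length is 14.
So sqrt(356) = [18; (1, 6, 1, 1, 2, 1, 8, 1, 2, 1, 1, 6, 1, 36)] with period length k = 14.
k is even, so the fundamental solution of x^2 - 356y^2 = 1 is (p_{k-1}, q_{k-1}) = (p_13, q_13); compute convergents through index 13.
Convergents (p_i = a_i*p_{i-1} + p_{i-2}, q_i = a_i*q_{i-1} + q_{i-2} with p_{-2}=0, p_{-1}=1, q_{-2}=1, q_{-1}=0):
  i=0: a_0=18, p_0 = 18*1 + 0 = 18, q_0 = 18*0 + 1 = 1.
  i=1: a_1=1, p_1 = 1*18 + 1 = 19, q_1 = 1*1 + 0 = 1.
  i=2: a_2=6, p_2 = 6*19 + 18 = 132, q_2 = 6*1 + 1 = 7.
  i=3: a_3=1, p_3 = 1*132 + 19 = 151, q_3 = 1*7 + 1 = 8.
  i=4: a_4=1, p_4 = 1*151 + 132 = 283, q_4 = 1*8 + 7 = 15.
  i=5: a_5=2, p_5 = 2*283 + 151 = 717, q_5 = 2*15 + 8 = 38.
  i=6: a_6=1, p_6 = 1*717 + 283 = 1000, q_6 = 1*38 + 15 = 53.
  i=7: a_7=8, p_7 = 8*1000 + 717 = 8717, q_7 = 8*53 + 38 = 462.
  i=8: a_8=1, p_8 = 1*8717 + 1000 = 9717, q_8 = 1*462 + 53 = 515.
  i=9: a_9=2, p_9 = 2*9717 + 8717 = 28151, q_9 = 2*515 + 462 = 1492.
  i=10: a_10=1, p_10 = 1*28151 + 9717 = 37868, q_10 = 1*1492 + 515 = 2007.
  i=11: a_11=1, p_11 = 1*37868 + 28151 = 66019, q_11 = 1*2007 + 1492 = 3499.
  i=12: a_12=6, p_12 = 6*66019 + 37868 = 433982, q_12 = 6*3499 + 2007 = 23001.
  i=13: a_13=1, p_13 = 1*433982 + 66019 = 500001, q_13 = 1*23001 + 3499 = 26500.
Check: 500001^2 - 356*26500^2 = 250001000001 - 250001000000 = 1, so (x, y) = (500001, 26500) solves the equation, and by the theorem it is the least positive solution.

(x, y) = (500001, 26500)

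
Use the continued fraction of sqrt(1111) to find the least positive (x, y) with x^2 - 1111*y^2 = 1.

First expand sqrt(1111) as a continued fraction. With x_i = (sqrt(1111) + m_i)/d_i and (m_0, d_0) = (0, 1): a_0 = floor(sqrt(1111)) = 33, since 33^2 = 1089 <= 1111 < 1156 = 34^2.
Iterate m_{i+1} = d_i*a_i - m_i, d_{i+1} = (1111 - m_{i+1}^2)/d_i, a_{i+1} = floor((a_0 + m_{i+1})/d_{i+1}):
  m_1 = 1*33 - 0 = 33, d_1 = (1111 - 33^2)/1 = 22/1 = 22, a_1 = floor((33 + 33)/22) = 3.
  m_2 = 22*3 - 33 = 33, d_2 = (1111 - 33^2)/22 = 22/22 = 1, a_2 = floor((33 + 33)/1) = 66.
  m_3 = 1*66 - 33 = 33, d_3 = (1111 - 33^2)/1 = 22/1 = 22: (m_3, d_3) = (m_1, d_1) = (33, 22), so from here the quotients repeat a_1, a_2; the period length is 2.
So sqrt(1111) = [33; (3, 66)] with period length k = 2.
k is even, so the fundamental solution of x^2 - 1111y^2 = 1 is (p_{k-1}, q_{k-1}) = (p_1, q_1); compute convergents through index 1.
Convergents (p_i = a_i*p_{i-1} + p_{i-2}, q_i = a_i*q_{i-1} + q_{i-2} with p_{-2}=0, p_{-1}=1, q_{-2}=1, q_{-1}=0):
  i=0: a_0=33, p_0 = 33*1 + 0 = 33, q_0 = 33*0 + 1 = 1.
  i=1: a_1=3, p_1 = 3*33 + 1 = 100, q_1 = 3*1 + 0 = 3.
Check: 100^2 - 1111*3^2 = 10000 - 9999 = 1, so (x, y) = (100, 3) solves the equation, and by the theorem it is the least positive solution.

(x, y) = (100, 3)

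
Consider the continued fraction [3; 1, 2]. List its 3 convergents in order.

3/1, 4/1, 11/3

Using the convergent recurrence p_i = a_i*p_{i-1} + p_{i-2}, q_i = a_i*q_{i-1} + q_{i-2} with p_{-2}=0, p_{-1}=1, q_{-2}=1, q_{-1}=0:
  i=0: a_0=3, p_0 = 3*1 + 0 = 3, q_0 = 3*0 + 1 = 1.
  i=1: a_1=1, p_1 = 1*3 + 1 = 4, q_1 = 1*1 + 0 = 1.
  i=2: a_2=2, p_2 = 2*4 + 3 = 11, q_2 = 2*1 + 1 = 3.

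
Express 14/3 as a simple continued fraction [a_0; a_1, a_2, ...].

[4; 1, 2]

Run the Euclidean algorithm on 14 and 3; the successive quotients are the partial quotients a_0, a_1, ... (each step inverts the fractional part left over by the previous one):
  14 = 4*3 + 2, so a_0 = 4.
  3 = 1*2 + 1, so a_1 = 1.
  2 = 2*1 + 0, so a_2 = 2.
The remainder reaches 0 after 3 divisions, so the expansion has 3 partial quotients, read off in order.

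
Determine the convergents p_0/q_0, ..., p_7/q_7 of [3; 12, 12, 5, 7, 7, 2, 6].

3/1, 37/12, 447/145, 2272/737, 16351/5304, 116729/37865, 249809/81034, 1615583/524069

Using the convergent recurrence p_i = a_i*p_{i-1} + p_{i-2}, q_i = a_i*q_{i-1} + q_{i-2} with p_{-2}=0, p_{-1}=1, q_{-2}=1, q_{-1}=0:
  i=0: a_0=3, p_0 = 3*1 + 0 = 3, q_0 = 3*0 + 1 = 1.
  i=1: a_1=12, p_1 = 12*3 + 1 = 37, q_1 = 12*1 + 0 = 12.
  i=2: a_2=12, p_2 = 12*37 + 3 = 447, q_2 = 12*12 + 1 = 145.
  i=3: a_3=5, p_3 = 5*447 + 37 = 2272, q_3 = 5*145 + 12 = 737.
  i=4: a_4=7, p_4 = 7*2272 + 447 = 16351, q_4 = 7*737 + 145 = 5304.
  i=5: a_5=7, p_5 = 7*16351 + 2272 = 116729, q_5 = 7*5304 + 737 = 37865.
  i=6: a_6=2, p_6 = 2*116729 + 16351 = 249809, q_6 = 2*37865 + 5304 = 81034.
  i=7: a_7=6, p_7 = 6*249809 + 116729 = 1615583, q_7 = 6*81034 + 37865 = 524069.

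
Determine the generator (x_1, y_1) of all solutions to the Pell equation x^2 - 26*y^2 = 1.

(x, y) = (51, 10)

First expand sqrt(26) as a continued fraction. With x_i = (sqrt(26) + m_i)/d_i and (m_0, d_0) = (0, 1): a_0 = floor(sqrt(26)) = 5, since 5^2 = 25 <= 26 < 36 = 6^2.
Iterate m_{i+1} = d_i*a_i - m_i, d_{i+1} = (26 - m_{i+1}^2)/d_i, a_{i+1} = floor((a_0 + m_{i+1})/d_{i+1}):
  m_1 = 1*5 - 0 = 5, d_1 = (26 - 5^2)/1 = 1/1 = 1, a_1 = floor((5 + 5)/1) = 10.
  m_2 = 1*10 - 5 = 5, d_2 = (26 - 5^2)/1 = 1/1 = 1: (m_2, d_2) = (m_1, d_1) = (5, 1), so from here the quotient a_1 repeats; the period length is 1.
So sqrt(26) = [5; (10)] with period length k = 1.
k is odd, so (p_{k-1}, q_{k-1}) only solves x^2 - 26y^2 = -1 and the fundamental solution of x^2 - 26y^2 = 1 is (p_{2k-1}, q_{2k-1}) = (p_1, q_1); compute convergents through index 1, running through the period twice.
Convergents (p_i = a_i*p_{i-1} + p_{i-2}, q_i = a_i*q_{i-1} + q_{i-2} with p_{-2}=0, p_{-1}=1, q_{-2}=1, q_{-1}=0):
  i=0: a_0=5, p_0 = 5*1 + 0 = 5, q_0 = 5*0 + 1 = 1.
  i=1: a_1=10, p_1 = 10*5 + 1 = 51, q_1 = 10*1 + 0 = 10.
Indeed p_0^2 - 26*q_0^2 = 25 - 26 = -1, not +1.
Check: 51^2 - 26*10^2 = 2601 - 2600 = 1, so (x, y) = (51, 10) solves the equation, and by the theorem it is the least positive solution.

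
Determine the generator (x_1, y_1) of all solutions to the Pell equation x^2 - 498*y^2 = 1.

First expand sqrt(498) as a continued fraction. With x_i = (sqrt(498) + m_i)/d_i and (m_0, d_0) = (0, 1): a_0 = floor(sqrt(498)) = 22, since 22^2 = 484 <= 498 < 529 = 23^2.
Iterate m_{i+1} = d_i*a_i - m_i, d_{i+1} = (498 - m_{i+1}^2)/d_i, a_{i+1} = floor((a_0 + m_{i+1})/d_{i+1}):
  m_1 = 1*22 - 0 = 22, d_1 = (498 - 22^2)/1 = 14/1 = 14, a_1 = floor((22 + 22)/14) = 3.
  m_2 = 14*3 - 22 = 20, d_2 = (498 - 20^2)/14 = 98/14 = 7, a_2 = floor((22 + 20)/7) = 6.
  m_3 = 7*6 - 20 = 22, d_3 = (498 - 22^2)/7 = 14/7 = 2, a_3 = floor((22 + 22)/2) = 22.
  m_4 = 2*22 - 22 = 22, d_4 = (498 - 22^2)/2 = 14/2 = 7, a_4 = floor((22 + 22)/7) = 6.
  m_5 = 7*6 - 22 = 20, d_5 = (498 - 20^2)/7 = 98/7 = 14, a_5 = floor((22 + 20)/14) = 3.
  m_6 = 14*3 - 20 = 22, d_6 = (498 - 22^2)/14 = 14/14 = 1, a_6 = floor((22 + 22)/1) = 44.
  m_7 = 1*44 - 22 = 22, d_7 = (498 - 22^2)/1 = 14/1 = 14: (m_7, d_7) = (m_1, d_1) = (22, 14), so from here the quotients repeat a_1, ..., a_6; the period length is 6.
So sqrt(498) = [22; (3, 6, 22, 6, 3, 44)] with period length k = 6.
k is even, so the fundamental solution of x^2 - 498y^2 = 1 is (p_{k-1}, q_{k-1}) = (p_5, q_5); compute convergents through index 5.
Convergents (p_i = a_i*p_{i-1} + p_{i-2}, q_i = a_i*q_{i-1} + q_{i-2} with p_{-2}=0, p_{-1}=1, q_{-2}=1, q_{-1}=0):
  i=0: a_0=22, p_0 = 22*1 + 0 = 22, q_0 = 22*0 + 1 = 1.
  i=1: a_1=3, p_1 = 3*22 + 1 = 67, q_1 = 3*1 + 0 = 3.
  i=2: a_2=6, p_2 = 6*67 + 22 = 424, q_2 = 6*3 + 1 = 19.
  i=3: a_3=22, p_3 = 22*424 + 67 = 9395, q_3 = 22*19 + 3 = 421.
  i=4: a_4=6, p_4 = 6*9395 + 424 = 56794, q_4 = 6*421 + 19 = 2545.
  i=5: a_5=3, p_5 = 3*56794 + 9395 = 179777, q_5 = 3*2545 + 421 = 8056.
Check: 179777^2 - 498*8056^2 = 32319769729 - 32319769728 = 1, so (x, y) = (179777, 8056) solves the equation, and by the theorem it is the least positive solution.

(x, y) = (179777, 8056)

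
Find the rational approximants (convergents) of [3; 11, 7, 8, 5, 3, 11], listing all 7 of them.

Using the convergent recurrence p_i = a_i*p_{i-1} + p_{i-2}, q_i = a_i*q_{i-1} + q_{i-2} with p_{-2}=0, p_{-1}=1, q_{-2}=1, q_{-1}=0:
  i=0: a_0=3, p_0 = 3*1 + 0 = 3, q_0 = 3*0 + 1 = 1.
  i=1: a_1=11, p_1 = 11*3 + 1 = 34, q_1 = 11*1 + 0 = 11.
  i=2: a_2=7, p_2 = 7*34 + 3 = 241, q_2 = 7*11 + 1 = 78.
  i=3: a_3=8, p_3 = 8*241 + 34 = 1962, q_3 = 8*78 + 11 = 635.
  i=4: a_4=5, p_4 = 5*1962 + 241 = 10051, q_4 = 5*635 + 78 = 3253.
  i=5: a_5=3, p_5 = 3*10051 + 1962 = 32115, q_5 = 3*3253 + 635 = 10394.
  i=6: a_6=11, p_6 = 11*32115 + 10051 = 363316, q_6 = 11*10394 + 3253 = 117587.

3/1, 34/11, 241/78, 1962/635, 10051/3253, 32115/10394, 363316/117587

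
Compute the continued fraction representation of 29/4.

[7; 4]

Run the Euclidean algorithm on 29 and 4; the successive quotients are the partial quotients a_0, a_1, ... (each step inverts the fractional part left over by the previous one):
  29 = 7*4 + 1, so a_0 = 7.
  4 = 4*1 + 0, so a_1 = 4.
The remainder reaches 0 after 2 divisions, so the expansion has 2 partial quotients, read off in order.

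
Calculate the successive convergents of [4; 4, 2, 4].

Using the convergent recurrence p_i = a_i*p_{i-1} + p_{i-2}, q_i = a_i*q_{i-1} + q_{i-2} with p_{-2}=0, p_{-1}=1, q_{-2}=1, q_{-1}=0:
  i=0: a_0=4, p_0 = 4*1 + 0 = 4, q_0 = 4*0 + 1 = 1.
  i=1: a_1=4, p_1 = 4*4 + 1 = 17, q_1 = 4*1 + 0 = 4.
  i=2: a_2=2, p_2 = 2*17 + 4 = 38, q_2 = 2*4 + 1 = 9.
  i=3: a_3=4, p_3 = 4*38 + 17 = 169, q_3 = 4*9 + 4 = 40.

4/1, 17/4, 38/9, 169/40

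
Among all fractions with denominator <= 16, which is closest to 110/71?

Expand x = 110/71 as a continued fraction with the Euclidean algorithm:
  110 = 1*71 + 39, so a_0 = 1.
  71 = 1*39 + 32, so a_1 = 1.
  39 = 1*32 + 7, so a_2 = 1.
  32 = 4*7 + 4, so a_3 = 4.
  7 = 1*4 + 3, so a_4 = 1.
  4 = 1*3 + 1, so a_5 = 1.
  3 = 3*1 + 0, so a_6 = 3.
so x = [1; 1, 1, 4, 1, 1, 3].
Convergents (p_i = a_i*p_{i-1} + p_{i-2}, q_i = a_i*q_{i-1} + q_{i-2} with p_{-2}=0, p_{-1}=1, q_{-2}=1, q_{-1}=0), until the denominator exceeds 16:
  i=0: a_0=1, p_0 = 1*1 + 0 = 1, q_0 = 1*0 + 1 = 1.
  i=1: a_1=1, p_1 = 1*1 + 1 = 2, q_1 = 1*1 + 0 = 1.
  i=2: a_2=1, p_2 = 1*2 + 1 = 3, q_2 = 1*1 + 1 = 2.
  i=3: a_3=4, p_3 = 4*3 + 2 = 14, q_3 = 4*2 + 1 = 9.
  i=4: a_4=1, p_4 = 1*14 + 3 = 17, q_4 = 1*9 + 2 = 11.
  i=5: a_5=1, p_5 = 1*17 + 14 = 31, q_5 = 1*11 + 9 = 20.
q_5 = 20 > 16, so the last convergent with denominator <= 16 is p_4/q_4 = 17/11.
The closest fraction with denominator <= 16 is either p_4/q_4 or the intermediate fraction (k*p_4 + p_3)/(k*q_4 + q_3) with the largest k >= 1 whose denominator stays <= 16; these approach x as k grows, and every other convergent or intermediate fraction in range is farther away.
Largest k: floor((16 - q_3)/q_4) = floor((16 - 9)/11) = 0.
Since k = 0, no intermediate fraction beyond p_4/q_4 has denominator <= 16, so the convergent 17/11 is the closest (its error is |110*11 - 17*71|/(71*11) = 3/781).

17/11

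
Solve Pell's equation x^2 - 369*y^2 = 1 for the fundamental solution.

(x, y) = (8396801, 437120)

First expand sqrt(369) as a continued fraction. With x_i = (sqrt(369) + m_i)/d_i and (m_0, d_0) = (0, 1): a_0 = floor(sqrt(369)) = 19, since 19^2 = 361 <= 369 < 400 = 20^2.
Iterate m_{i+1} = d_i*a_i - m_i, d_{i+1} = (369 - m_{i+1}^2)/d_i, a_{i+1} = floor((a_0 + m_{i+1})/d_{i+1}):
  m_1 = 1*19 - 0 = 19, d_1 = (369 - 19^2)/1 = 8/1 = 8, a_1 = floor((19 + 19)/8) = 4.
  m_2 = 8*4 - 19 = 13, d_2 = (369 - 13^2)/8 = 200/8 = 25, a_2 = floor((19 + 13)/25) = 1.
  m_3 = 25*1 - 13 = 12, d_3 = (369 - 12^2)/25 = 225/25 = 9, a_3 = floor((19 + 12)/9) = 3.
  m_4 = 9*3 - 12 = 15, d_4 = (369 - 15^2)/9 = 144/9 = 16, a_4 = floor((19 + 15)/16) = 2.
  m_5 = 16*2 - 15 = 17, d_5 = (369 - 17^2)/16 = 80/16 = 5, a_5 = floor((19 + 17)/5) = 7.
  m_6 = 5*7 - 17 = 18, d_6 = (369 - 18^2)/5 = 45/5 = 9, a_6 = floor((19 + 18)/9) = 4.
  m_7 = 9*4 - 18 = 18, d_7 = (369 - 18^2)/9 = 45/9 = 5, a_7 = floor((19 + 18)/5) = 7.
  m_8 = 5*7 - 18 = 17, d_8 = (369 - 17^2)/5 = 80/5 = 16, a_8 = floor((19 + 17)/16) = 2.
  m_9 = 16*2 - 17 = 15, d_9 = (369 - 15^2)/16 = 144/16 = 9, a_9 = floor((19 + 15)/9) = 3.
  m_10 = 9*3 - 15 = 12, d_10 = (369 - 12^2)/9 = 225/9 = 25, a_10 = floor((19 + 12)/25) = 1.
  m_11 = 25*1 - 12 = 13, d_11 = (369 - 13^2)/25 = 200/25 = 8, a_11 = floor((19 + 13)/8) = 4.
  m_12 = 8*4 - 13 = 19, d_12 = (369 - 19^2)/8 = 8/8 = 1, a_12 = floor((19 + 19)/1) = 38.
  m_13 = 1*38 - 19 = 19, d_13 = (369 - 19^2)/1 = 8/1 = 8: (m_13, d_13) = (m_1, d_1) = (19, 8), so from here the quotients repeat a_1, ..., a_12; the period length is 12.
So sqrt(369) = [19; (4, 1, 3, 2, 7, 4, 7, 2, 3, 1, 4, 38)] with period length k = 12.
k is even, so the fundamental solution of x^2 - 369y^2 = 1 is (p_{k-1}, q_{k-1}) = (p_11, q_11); compute convergents through index 11.
Convergents (p_i = a_i*p_{i-1} + p_{i-2}, q_i = a_i*q_{i-1} + q_{i-2} with p_{-2}=0, p_{-1}=1, q_{-2}=1, q_{-1}=0):
  i=0: a_0=19, p_0 = 19*1 + 0 = 19, q_0 = 19*0 + 1 = 1.
  i=1: a_1=4, p_1 = 4*19 + 1 = 77, q_1 = 4*1 + 0 = 4.
  i=2: a_2=1, p_2 = 1*77 + 19 = 96, q_2 = 1*4 + 1 = 5.
  i=3: a_3=3, p_3 = 3*96 + 77 = 365, q_3 = 3*5 + 4 = 19.
  i=4: a_4=2, p_4 = 2*365 + 96 = 826, q_4 = 2*19 + 5 = 43.
  i=5: a_5=7, p_5 = 7*826 + 365 = 6147, q_5 = 7*43 + 19 = 320.
  i=6: a_6=4, p_6 = 4*6147 + 826 = 25414, q_6 = 4*320 + 43 = 1323.
  i=7: a_7=7, p_7 = 7*25414 + 6147 = 184045, q_7 = 7*1323 + 320 = 9581.
  i=8: a_8=2, p_8 = 2*184045 + 25414 = 393504, q_8 = 2*9581 + 1323 = 20485.
  i=9: a_9=3, p_9 = 3*393504 + 184045 = 1364557, q_9 = 3*20485 + 9581 = 71036.
  i=10: a_10=1, p_10 = 1*1364557 + 393504 = 1758061, q_10 = 1*71036 + 20485 = 91521.
  i=11: a_11=4, p_11 = 4*1758061 + 1364557 = 8396801, q_11 = 4*91521 + 71036 = 437120.
Check: 8396801^2 - 369*437120^2 = 70506267033601 - 70506267033600 = 1, so (x, y) = (8396801, 437120) solves the equation, and by the theorem it is the least positive solution.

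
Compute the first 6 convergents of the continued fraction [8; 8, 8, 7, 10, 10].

Using the convergent recurrence p_i = a_i*p_{i-1} + p_{i-2}, q_i = a_i*q_{i-1} + q_{i-2} with p_{-2}=0, p_{-1}=1, q_{-2}=1, q_{-1}=0:
  i=0: a_0=8, p_0 = 8*1 + 0 = 8, q_0 = 8*0 + 1 = 1.
  i=1: a_1=8, p_1 = 8*8 + 1 = 65, q_1 = 8*1 + 0 = 8.
  i=2: a_2=8, p_2 = 8*65 + 8 = 528, q_2 = 8*8 + 1 = 65.
  i=3: a_3=7, p_3 = 7*528 + 65 = 3761, q_3 = 7*65 + 8 = 463.
  i=4: a_4=10, p_4 = 10*3761 + 528 = 38138, q_4 = 10*463 + 65 = 4695.
  i=5: a_5=10, p_5 = 10*38138 + 3761 = 385141, q_5 = 10*4695 + 463 = 47413.

8/1, 65/8, 528/65, 3761/463, 38138/4695, 385141/47413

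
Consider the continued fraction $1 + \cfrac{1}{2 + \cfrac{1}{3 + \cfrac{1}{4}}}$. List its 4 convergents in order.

Using the convergent recurrence p_i = a_i*p_{i-1} + p_{i-2}, q_i = a_i*q_{i-1} + q_{i-2} with p_{-2}=0, p_{-1}=1, q_{-2}=1, q_{-1}=0:
  i=0: a_0=1, p_0 = 1*1 + 0 = 1, q_0 = 1*0 + 1 = 1.
  i=1: a_1=2, p_1 = 2*1 + 1 = 3, q_1 = 2*1 + 0 = 2.
  i=2: a_2=3, p_2 = 3*3 + 1 = 10, q_2 = 3*2 + 1 = 7.
  i=3: a_3=4, p_3 = 4*10 + 3 = 43, q_3 = 4*7 + 2 = 30.

1/1, 3/2, 10/7, 43/30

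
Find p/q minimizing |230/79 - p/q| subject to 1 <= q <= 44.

Expand x = 230/79 as a continued fraction with the Euclidean algorithm:
  230 = 2*79 + 72, so a_0 = 2.
  79 = 1*72 + 7, so a_1 = 1.
  72 = 10*7 + 2, so a_2 = 10.
  7 = 3*2 + 1, so a_3 = 3.
  2 = 2*1 + 0, so a_4 = 2.
so x = [2; 1, 10, 3, 2].
Convergents (p_i = a_i*p_{i-1} + p_{i-2}, q_i = a_i*q_{i-1} + q_{i-2} with p_{-2}=0, p_{-1}=1, q_{-2}=1, q_{-1}=0), until the denominator exceeds 44:
  i=0: a_0=2, p_0 = 2*1 + 0 = 2, q_0 = 2*0 + 1 = 1.
  i=1: a_1=1, p_1 = 1*2 + 1 = 3, q_1 = 1*1 + 0 = 1.
  i=2: a_2=10, p_2 = 10*3 + 2 = 32, q_2 = 10*1 + 1 = 11.
  i=3: a_3=3, p_3 = 3*32 + 3 = 99, q_3 = 3*11 + 1 = 34.
  i=4: a_4=2, p_4 = 2*99 + 32 = 230, q_4 = 2*34 + 11 = 79.
q_4 = 79 > 44, so the last convergent with denominator <= 44 is p_3/q_3 = 99/34.
The closest fraction with denominator <= 44 is either p_3/q_3 or the intermediate fraction (k*p_3 + p_2)/(k*q_3 + q_2) with the largest k >= 1 whose denominator stays <= 44; these approach x as k grows, and every other convergent or intermediate fraction in range is farther away.
Largest k: floor((44 - q_2)/q_3) = floor((44 - 11)/34) = 0.
Since k = 0, no intermediate fraction beyond p_3/q_3 has denominator <= 44, so the convergent 99/34 is the closest (its error is |230*34 - 99*79|/(79*34) = 1/2686).

99/34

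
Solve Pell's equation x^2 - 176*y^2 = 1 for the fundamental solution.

First expand sqrt(176) as a continued fraction. With x_i = (sqrt(176) + m_i)/d_i and (m_0, d_0) = (0, 1): a_0 = floor(sqrt(176)) = 13, since 13^2 = 169 <= 176 < 196 = 14^2.
Iterate m_{i+1} = d_i*a_i - m_i, d_{i+1} = (176 - m_{i+1}^2)/d_i, a_{i+1} = floor((a_0 + m_{i+1})/d_{i+1}):
  m_1 = 1*13 - 0 = 13, d_1 = (176 - 13^2)/1 = 7/1 = 7, a_1 = floor((13 + 13)/7) = 3.
  m_2 = 7*3 - 13 = 8, d_2 = (176 - 8^2)/7 = 112/7 = 16, a_2 = floor((13 + 8)/16) = 1.
  m_3 = 16*1 - 8 = 8, d_3 = (176 - 8^2)/16 = 112/16 = 7, a_3 = floor((13 + 8)/7) = 3.
  m_4 = 7*3 - 8 = 13, d_4 = (176 - 13^2)/7 = 7/7 = 1, a_4 = floor((13 + 13)/1) = 26.
  m_5 = 1*26 - 13 = 13, d_5 = (176 - 13^2)/1 = 7/1 = 7: (m_5, d_5) = (m_1, d_1) = (13, 7), so from here the quotients repeat a_1, ..., a_4; the period length is 4.
So sqrt(176) = [13; (3, 1, 3, 26)] with period length k = 4.
k is even, so the fundamental solution of x^2 - 176y^2 = 1 is (p_{k-1}, q_{k-1}) = (p_3, q_3); compute convergents through index 3.
Convergents (p_i = a_i*p_{i-1} + p_{i-2}, q_i = a_i*q_{i-1} + q_{i-2} with p_{-2}=0, p_{-1}=1, q_{-2}=1, q_{-1}=0):
  i=0: a_0=13, p_0 = 13*1 + 0 = 13, q_0 = 13*0 + 1 = 1.
  i=1: a_1=3, p_1 = 3*13 + 1 = 40, q_1 = 3*1 + 0 = 3.
  i=2: a_2=1, p_2 = 1*40 + 13 = 53, q_2 = 1*3 + 1 = 4.
  i=3: a_3=3, p_3 = 3*53 + 40 = 199, q_3 = 3*4 + 3 = 15.
Check: 199^2 - 176*15^2 = 39601 - 39600 = 1, so (x, y) = (199, 15) solves the equation, and by the theorem it is the least positive solution.

(x, y) = (199, 15)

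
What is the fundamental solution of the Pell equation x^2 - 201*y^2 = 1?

(x, y) = (515095, 36332)

First expand sqrt(201) as a continued fraction. With x_i = (sqrt(201) + m_i)/d_i and (m_0, d_0) = (0, 1): a_0 = floor(sqrt(201)) = 14, since 14^2 = 196 <= 201 < 225 = 15^2.
Iterate m_{i+1} = d_i*a_i - m_i, d_{i+1} = (201 - m_{i+1}^2)/d_i, a_{i+1} = floor((a_0 + m_{i+1})/d_{i+1}):
  m_1 = 1*14 - 0 = 14, d_1 = (201 - 14^2)/1 = 5/1 = 5, a_1 = floor((14 + 14)/5) = 5.
  m_2 = 5*5 - 14 = 11, d_2 = (201 - 11^2)/5 = 80/5 = 16, a_2 = floor((14 + 11)/16) = 1.
  m_3 = 16*1 - 11 = 5, d_3 = (201 - 5^2)/16 = 176/16 = 11, a_3 = floor((14 + 5)/11) = 1.
  m_4 = 11*1 - 5 = 6, d_4 = (201 - 6^2)/11 = 165/11 = 15, a_4 = floor((14 + 6)/15) = 1.
  m_5 = 15*1 - 6 = 9, d_5 = (201 - 9^2)/15 = 120/15 = 8, a_5 = floor((14 + 9)/8) = 2.
  m_6 = 8*2 - 9 = 7, d_6 = (201 - 7^2)/8 = 152/8 = 19, a_6 = floor((14 + 7)/19) = 1.
  m_7 = 19*1 - 7 = 12, d_7 = (201 - 12^2)/19 = 57/19 = 3, a_7 = floor((14 + 12)/3) = 8.
  m_8 = 3*8 - 12 = 12, d_8 = (201 - 12^2)/3 = 57/3 = 19, a_8 = floor((14 + 12)/19) = 1.
  m_9 = 19*1 - 12 = 7, d_9 = (201 - 7^2)/19 = 152/19 = 8, a_9 = floor((14 + 7)/8) = 2.
  m_10 = 8*2 - 7 = 9, d_10 = (201 - 9^2)/8 = 120/8 = 15, a_10 = floor((14 + 9)/15) = 1.
  m_11 = 15*1 - 9 = 6, d_11 = (201 - 6^2)/15 = 165/15 = 11, a_11 = floor((14 + 6)/11) = 1.
  m_12 = 11*1 - 6 = 5, d_12 = (201 - 5^2)/11 = 176/11 = 16, a_12 = floor((14 + 5)/16) = 1.
  m_13 = 16*1 - 5 = 11, d_13 = (201 - 11^2)/16 = 80/16 = 5, a_13 = floor((14 + 11)/5) = 5.
  m_14 = 5*5 - 11 = 14, d_14 = (201 - 14^2)/5 = 5/5 = 1, a_14 = floor((14 + 14)/1) = 28.
  m_15 = 1*28 - 14 = 14, d_15 = (201 - 14^2)/1 = 5/1 = 5: (m_15, d_15) = (m_1, d_1) = (14, 5), so from here the quotients repeat a_1, ..., a_14; the period length is 14.
So sqrt(201) = [14; (5, 1, 1, 1, 2, 1, 8, 1, 2, 1, 1, 1, 5, 28)] with period length k = 14.
k is even, so the fundamental solution of x^2 - 201y^2 = 1 is (p_{k-1}, q_{k-1}) = (p_13, q_13); compute convergents through index 13.
Convergents (p_i = a_i*p_{i-1} + p_{i-2}, q_i = a_i*q_{i-1} + q_{i-2} with p_{-2}=0, p_{-1}=1, q_{-2}=1, q_{-1}=0):
  i=0: a_0=14, p_0 = 14*1 + 0 = 14, q_0 = 14*0 + 1 = 1.
  i=1: a_1=5, p_1 = 5*14 + 1 = 71, q_1 = 5*1 + 0 = 5.
  i=2: a_2=1, p_2 = 1*71 + 14 = 85, q_2 = 1*5 + 1 = 6.
  i=3: a_3=1, p_3 = 1*85 + 71 = 156, q_3 = 1*6 + 5 = 11.
  i=4: a_4=1, p_4 = 1*156 + 85 = 241, q_4 = 1*11 + 6 = 17.
  i=5: a_5=2, p_5 = 2*241 + 156 = 638, q_5 = 2*17 + 11 = 45.
  i=6: a_6=1, p_6 = 1*638 + 241 = 879, q_6 = 1*45 + 17 = 62.
  i=7: a_7=8, p_7 = 8*879 + 638 = 7670, q_7 = 8*62 + 45 = 541.
  i=8: a_8=1, p_8 = 1*7670 + 879 = 8549, q_8 = 1*541 + 62 = 603.
  i=9: a_9=2, p_9 = 2*8549 + 7670 = 24768, q_9 = 2*603 + 541 = 1747.
  i=10: a_10=1, p_10 = 1*24768 + 8549 = 33317, q_10 = 1*1747 + 603 = 2350.
  i=11: a_11=1, p_11 = 1*33317 + 24768 = 58085, q_11 = 1*2350 + 1747 = 4097.
  i=12: a_12=1, p_12 = 1*58085 + 33317 = 91402, q_12 = 1*4097 + 2350 = 6447.
  i=13: a_13=5, p_13 = 5*91402 + 58085 = 515095, q_13 = 5*6447 + 4097 = 36332.
Check: 515095^2 - 201*36332^2 = 265322859025 - 265322859024 = 1, so (x, y) = (515095, 36332) solves the equation, and by the theorem it is the least positive solution.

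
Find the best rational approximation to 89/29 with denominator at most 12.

Expand x = 89/29 as a continued fraction with the Euclidean algorithm:
  89 = 3*29 + 2, so a_0 = 3.
  29 = 14*2 + 1, so a_1 = 14.
  2 = 2*1 + 0, so a_2 = 2.
so x = [3; 14, 2].
Convergents (p_i = a_i*p_{i-1} + p_{i-2}, q_i = a_i*q_{i-1} + q_{i-2} with p_{-2}=0, p_{-1}=1, q_{-2}=1, q_{-1}=0), until the denominator exceeds 12:
  i=0: a_0=3, p_0 = 3*1 + 0 = 3, q_0 = 3*0 + 1 = 1.
  i=1: a_1=14, p_1 = 14*3 + 1 = 43, q_1 = 14*1 + 0 = 14.
q_1 = 14 > 12, so the last convergent with denominator <= 12 is p_0/q_0 = 3/1.
The closest fraction with denominator <= 12 is either p_0/q_0 or the intermediate fraction (k*p_0 + p_{-1})/(k*q_0 + q_{-1}) with the largest k >= 1 whose denominator stays <= 12; these approach x as k grows, and every other convergent or intermediate fraction in range is farther away.
Largest k: floor((12 - q_{-1})/q_0) = floor((12 - 0)/1) = 12 (using the seeds p_{-1} = 1, q_{-1} = 0).
That gives (12*3 + 1)/(12*1 + 0) = 37/12.
Compare the errors: |x - 3/1| = |89*1 - 3*29|/(29*1) = 2/29, and |x - 37/12| = |89*12 - 37*29|/(29*12) = 5/348.
Cross-multiplying, 5*29 = 145 < 696 = 2*348, so 5/348 is smaller: the intermediate fraction 37/12 is closer to x than 3/1.

37/12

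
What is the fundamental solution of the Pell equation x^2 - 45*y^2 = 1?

(x, y) = (161, 24)

First expand sqrt(45) as a continued fraction. With x_i = (sqrt(45) + m_i)/d_i and (m_0, d_0) = (0, 1): a_0 = floor(sqrt(45)) = 6, since 6^2 = 36 <= 45 < 49 = 7^2.
Iterate m_{i+1} = d_i*a_i - m_i, d_{i+1} = (45 - m_{i+1}^2)/d_i, a_{i+1} = floor((a_0 + m_{i+1})/d_{i+1}):
  m_1 = 1*6 - 0 = 6, d_1 = (45 - 6^2)/1 = 9/1 = 9, a_1 = floor((6 + 6)/9) = 1.
  m_2 = 9*1 - 6 = 3, d_2 = (45 - 3^2)/9 = 36/9 = 4, a_2 = floor((6 + 3)/4) = 2.
  m_3 = 4*2 - 3 = 5, d_3 = (45 - 5^2)/4 = 20/4 = 5, a_3 = floor((6 + 5)/5) = 2.
  m_4 = 5*2 - 5 = 5, d_4 = (45 - 5^2)/5 = 20/5 = 4, a_4 = floor((6 + 5)/4) = 2.
  m_5 = 4*2 - 5 = 3, d_5 = (45 - 3^2)/4 = 36/4 = 9, a_5 = floor((6 + 3)/9) = 1.
  m_6 = 9*1 - 3 = 6, d_6 = (45 - 6^2)/9 = 9/9 = 1, a_6 = floor((6 + 6)/1) = 12.
  m_7 = 1*12 - 6 = 6, d_7 = (45 - 6^2)/1 = 9/1 = 9: (m_7, d_7) = (m_1, d_1) = (6, 9), so from here the quotients repeat a_1, ..., a_6; the period length is 6.
So sqrt(45) = [6; (1, 2, 2, 2, 1, 12)] with period length k = 6.
k is even, so the fundamental solution of x^2 - 45y^2 = 1 is (p_{k-1}, q_{k-1}) = (p_5, q_5); compute convergents through index 5.
Convergents (p_i = a_i*p_{i-1} + p_{i-2}, q_i = a_i*q_{i-1} + q_{i-2} with p_{-2}=0, p_{-1}=1, q_{-2}=1, q_{-1}=0):
  i=0: a_0=6, p_0 = 6*1 + 0 = 6, q_0 = 6*0 + 1 = 1.
  i=1: a_1=1, p_1 = 1*6 + 1 = 7, q_1 = 1*1 + 0 = 1.
  i=2: a_2=2, p_2 = 2*7 + 6 = 20, q_2 = 2*1 + 1 = 3.
  i=3: a_3=2, p_3 = 2*20 + 7 = 47, q_3 = 2*3 + 1 = 7.
  i=4: a_4=2, p_4 = 2*47 + 20 = 114, q_4 = 2*7 + 3 = 17.
  i=5: a_5=1, p_5 = 1*114 + 47 = 161, q_5 = 1*17 + 7 = 24.
Check: 161^2 - 45*24^2 = 25921 - 25920 = 1, so (x, y) = (161, 24) solves the equation, and by the theorem it is the least positive solution.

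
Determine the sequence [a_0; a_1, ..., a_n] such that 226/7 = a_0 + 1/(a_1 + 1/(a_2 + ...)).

[32; 3, 2]

Run the Euclidean algorithm on 226 and 7; the successive quotients are the partial quotients a_0, a_1, ... (each step inverts the fractional part left over by the previous one):
  226 = 32*7 + 2, so a_0 = 32.
  7 = 3*2 + 1, so a_1 = 3.
  2 = 2*1 + 0, so a_2 = 2.
The remainder reaches 0 after 3 divisions, so the expansion has 3 partial quotients, read off in order.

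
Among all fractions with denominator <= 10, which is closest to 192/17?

Expand x = 192/17 as a continued fraction with the Euclidean algorithm:
  192 = 11*17 + 5, so a_0 = 11.
  17 = 3*5 + 2, so a_1 = 3.
  5 = 2*2 + 1, so a_2 = 2.
  2 = 2*1 + 0, so a_3 = 2.
so x = [11; 3, 2, 2].
Convergents (p_i = a_i*p_{i-1} + p_{i-2}, q_i = a_i*q_{i-1} + q_{i-2} with p_{-2}=0, p_{-1}=1, q_{-2}=1, q_{-1}=0), until the denominator exceeds 10:
  i=0: a_0=11, p_0 = 11*1 + 0 = 11, q_0 = 11*0 + 1 = 1.
  i=1: a_1=3, p_1 = 3*11 + 1 = 34, q_1 = 3*1 + 0 = 3.
  i=2: a_2=2, p_2 = 2*34 + 11 = 79, q_2 = 2*3 + 1 = 7.
  i=3: a_3=2, p_3 = 2*79 + 34 = 192, q_3 = 2*7 + 3 = 17.
q_3 = 17 > 10, so the last convergent with denominator <= 10 is p_2/q_2 = 79/7.
The closest fraction with denominator <= 10 is either p_2/q_2 or the intermediate fraction (k*p_2 + p_1)/(k*q_2 + q_1) with the largest k >= 1 whose denominator stays <= 10; these approach x as k grows, and every other convergent or intermediate fraction in range is farther away.
Largest k: floor((10 - q_1)/q_2) = floor((10 - 3)/7) = 1.
That gives (1*79 + 34)/(1*7 + 3) = 113/10.
Compare the errors: |x - 79/7| = |192*7 - 79*17|/(17*7) = 1/119, and |x - 113/10| = |192*10 - 113*17|/(17*10) = 1/170.
Cross-multiplying, 1*119 = 119 < 170 = 1*170, so 1/170 is smaller: the intermediate fraction 113/10 is closer to x than 79/7.

113/10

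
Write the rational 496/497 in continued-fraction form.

Run the Euclidean algorithm on 496 and 497; the successive quotients are the partial quotients a_0, a_1, ... (each step inverts the fractional part left over by the previous one):
  496 = 0*497 + 496, so a_0 = 0.
  497 = 1*496 + 1, so a_1 = 1.
  496 = 496*1 + 0, so a_2 = 496.
The remainder reaches 0 after 3 divisions, so the expansion has 3 partial quotients, read off in order.

[0; 1, 496]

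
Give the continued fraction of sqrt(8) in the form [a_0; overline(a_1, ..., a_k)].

Write x_i = (sqrt(8) + m_i)/d_i with (m_0, d_0) = (0, 1). a_0 = floor(sqrt(8)) = 2, since 2^2 = 4 <= 8 < 9 = 3^2.
Iterate m_{i+1} = d_i*a_i - m_i, d_{i+1} = (8 - m_{i+1}^2)/d_i, a_{i+1} = floor((a_0 + m_{i+1})/d_{i+1}):
  m_1 = 1*2 - 0 = 2, d_1 = (8 - 2^2)/1 = 4/1 = 4, a_1 = floor((2 + 2)/4) = 1.
  m_2 = 4*1 - 2 = 2, d_2 = (8 - 2^2)/4 = 4/4 = 1, a_2 = floor((2 + 2)/1) = 4.
  m_3 = 1*4 - 2 = 2, d_3 = (8 - 2^2)/1 = 4/1 = 4: (m_3, d_3) = (m_1, d_1) = (2, 4), so from here the quotients repeat a_1, a_2; the period length is 2.
Hence the expansion of sqrt(8) is a_0 = 2 followed by the repeating block 1, 4 (period 2).

[2; overline(1, 4)]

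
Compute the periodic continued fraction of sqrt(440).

Write x_i = (sqrt(440) + m_i)/d_i with (m_0, d_0) = (0, 1). a_0 = floor(sqrt(440)) = 20, since 20^2 = 400 <= 440 < 441 = 21^2.
Iterate m_{i+1} = d_i*a_i - m_i, d_{i+1} = (440 - m_{i+1}^2)/d_i, a_{i+1} = floor((a_0 + m_{i+1})/d_{i+1}):
  m_1 = 1*20 - 0 = 20, d_1 = (440 - 20^2)/1 = 40/1 = 40, a_1 = floor((20 + 20)/40) = 1.
  m_2 = 40*1 - 20 = 20, d_2 = (440 - 20^2)/40 = 40/40 = 1, a_2 = floor((20 + 20)/1) = 40.
  m_3 = 1*40 - 20 = 20, d_3 = (440 - 20^2)/1 = 40/1 = 40: (m_3, d_3) = (m_1, d_1) = (20, 40), so from here the quotients repeat a_1, a_2; the period length is 2.
Hence the expansion of sqrt(440) is a_0 = 20 followed by the repeating block 1, 40 (period 2).

[20; (1, 40)]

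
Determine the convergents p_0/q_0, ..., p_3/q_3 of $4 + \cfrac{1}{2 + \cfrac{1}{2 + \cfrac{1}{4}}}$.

4/1, 9/2, 22/5, 97/22

Using the convergent recurrence p_i = a_i*p_{i-1} + p_{i-2}, q_i = a_i*q_{i-1} + q_{i-2} with p_{-2}=0, p_{-1}=1, q_{-2}=1, q_{-1}=0:
  i=0: a_0=4, p_0 = 4*1 + 0 = 4, q_0 = 4*0 + 1 = 1.
  i=1: a_1=2, p_1 = 2*4 + 1 = 9, q_1 = 2*1 + 0 = 2.
  i=2: a_2=2, p_2 = 2*9 + 4 = 22, q_2 = 2*2 + 1 = 5.
  i=3: a_3=4, p_3 = 4*22 + 9 = 97, q_3 = 4*5 + 2 = 22.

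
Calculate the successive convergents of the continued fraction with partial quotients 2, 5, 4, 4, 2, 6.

2/1, 11/5, 46/21, 195/89, 436/199, 2811/1283

Using the convergent recurrence p_i = a_i*p_{i-1} + p_{i-2}, q_i = a_i*q_{i-1} + q_{i-2} with p_{-2}=0, p_{-1}=1, q_{-2}=1, q_{-1}=0:
  i=0: a_0=2, p_0 = 2*1 + 0 = 2, q_0 = 2*0 + 1 = 1.
  i=1: a_1=5, p_1 = 5*2 + 1 = 11, q_1 = 5*1 + 0 = 5.
  i=2: a_2=4, p_2 = 4*11 + 2 = 46, q_2 = 4*5 + 1 = 21.
  i=3: a_3=4, p_3 = 4*46 + 11 = 195, q_3 = 4*21 + 5 = 89.
  i=4: a_4=2, p_4 = 2*195 + 46 = 436, q_4 = 2*89 + 21 = 199.
  i=5: a_5=6, p_5 = 6*436 + 195 = 2811, q_5 = 6*199 + 89 = 1283.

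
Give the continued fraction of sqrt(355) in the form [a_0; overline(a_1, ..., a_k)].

[18; overline(1, 5, 3, 3, 1, 6, 1, 3, 3, 5, 1, 36)]

Write x_i = (sqrt(355) + m_i)/d_i with (m_0, d_0) = (0, 1). a_0 = floor(sqrt(355)) = 18, since 18^2 = 324 <= 355 < 361 = 19^2.
Iterate m_{i+1} = d_i*a_i - m_i, d_{i+1} = (355 - m_{i+1}^2)/d_i, a_{i+1} = floor((a_0 + m_{i+1})/d_{i+1}):
  m_1 = 1*18 - 0 = 18, d_1 = (355 - 18^2)/1 = 31/1 = 31, a_1 = floor((18 + 18)/31) = 1.
  m_2 = 31*1 - 18 = 13, d_2 = (355 - 13^2)/31 = 186/31 = 6, a_2 = floor((18 + 13)/6) = 5.
  m_3 = 6*5 - 13 = 17, d_3 = (355 - 17^2)/6 = 66/6 = 11, a_3 = floor((18 + 17)/11) = 3.
  m_4 = 11*3 - 17 = 16, d_4 = (355 - 16^2)/11 = 99/11 = 9, a_4 = floor((18 + 16)/9) = 3.
  m_5 = 9*3 - 16 = 11, d_5 = (355 - 11^2)/9 = 234/9 = 26, a_5 = floor((18 + 11)/26) = 1.
  m_6 = 26*1 - 11 = 15, d_6 = (355 - 15^2)/26 = 130/26 = 5, a_6 = floor((18 + 15)/5) = 6.
  m_7 = 5*6 - 15 = 15, d_7 = (355 - 15^2)/5 = 130/5 = 26, a_7 = floor((18 + 15)/26) = 1.
  m_8 = 26*1 - 15 = 11, d_8 = (355 - 11^2)/26 = 234/26 = 9, a_8 = floor((18 + 11)/9) = 3.
  m_9 = 9*3 - 11 = 16, d_9 = (355 - 16^2)/9 = 99/9 = 11, a_9 = floor((18 + 16)/11) = 3.
  m_10 = 11*3 - 16 = 17, d_10 = (355 - 17^2)/11 = 66/11 = 6, a_10 = floor((18 + 17)/6) = 5.
  m_11 = 6*5 - 17 = 13, d_11 = (355 - 13^2)/6 = 186/6 = 31, a_11 = floor((18 + 13)/31) = 1.
  m_12 = 31*1 - 13 = 18, d_12 = (355 - 18^2)/31 = 31/31 = 1, a_12 = floor((18 + 18)/1) = 36.
  m_13 = 1*36 - 18 = 18, d_13 = (355 - 18^2)/1 = 31/1 = 31: (m_13, d_13) = (m_1, d_1) = (18, 31), so from here the quotients repeat a_1, ..., a_12; the period length is 12.
Hence the expansion of sqrt(355) is a_0 = 18 followed by the repeating block 1, 5, 3, 3, 1, 6, 1, 3, 3, 5, 1, 36 (period 12).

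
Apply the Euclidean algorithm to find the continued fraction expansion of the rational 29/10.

Run the Euclidean algorithm on 29 and 10; the successive quotients are the partial quotients a_0, a_1, ... (each step inverts the fractional part left over by the previous one):
  29 = 2*10 + 9, so a_0 = 2.
  10 = 1*9 + 1, so a_1 = 1.
  9 = 9*1 + 0, so a_2 = 9.
The remainder reaches 0 after 3 divisions, so the expansion has 3 partial quotients, read off in order.

[2; 1, 9]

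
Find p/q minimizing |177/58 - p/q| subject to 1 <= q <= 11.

Expand x = 177/58 as a continued fraction with the Euclidean algorithm:
  177 = 3*58 + 3, so a_0 = 3.
  58 = 19*3 + 1, so a_1 = 19.
  3 = 3*1 + 0, so a_2 = 3.
so x = [3; 19, 3].
Convergents (p_i = a_i*p_{i-1} + p_{i-2}, q_i = a_i*q_{i-1} + q_{i-2} with p_{-2}=0, p_{-1}=1, q_{-2}=1, q_{-1}=0), until the denominator exceeds 11:
  i=0: a_0=3, p_0 = 3*1 + 0 = 3, q_0 = 3*0 + 1 = 1.
  i=1: a_1=19, p_1 = 19*3 + 1 = 58, q_1 = 19*1 + 0 = 19.
q_1 = 19 > 11, so the last convergent with denominator <= 11 is p_0/q_0 = 3/1.
The closest fraction with denominator <= 11 is either p_0/q_0 or the intermediate fraction (k*p_0 + p_{-1})/(k*q_0 + q_{-1}) with the largest k >= 1 whose denominator stays <= 11; these approach x as k grows, and every other convergent or intermediate fraction in range is farther away.
Largest k: floor((11 - q_{-1})/q_0) = floor((11 - 0)/1) = 11 (using the seeds p_{-1} = 1, q_{-1} = 0).
That gives (11*3 + 1)/(11*1 + 0) = 34/11.
Compare the errors: |x - 3/1| = |177*1 - 3*58|/(58*1) = 3/58, and |x - 34/11| = |177*11 - 34*58|/(58*11) = 25/638.
Cross-multiplying, 25*58 = 1450 < 1914 = 3*638, so 25/638 is smaller: the intermediate fraction 34/11 is closer to x than 3/1.

34/11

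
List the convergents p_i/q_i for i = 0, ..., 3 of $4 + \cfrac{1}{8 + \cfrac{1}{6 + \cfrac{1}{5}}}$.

Using the convergent recurrence p_i = a_i*p_{i-1} + p_{i-2}, q_i = a_i*q_{i-1} + q_{i-2} with p_{-2}=0, p_{-1}=1, q_{-2}=1, q_{-1}=0:
  i=0: a_0=4, p_0 = 4*1 + 0 = 4, q_0 = 4*0 + 1 = 1.
  i=1: a_1=8, p_1 = 8*4 + 1 = 33, q_1 = 8*1 + 0 = 8.
  i=2: a_2=6, p_2 = 6*33 + 4 = 202, q_2 = 6*8 + 1 = 49.
  i=3: a_3=5, p_3 = 5*202 + 33 = 1043, q_3 = 5*49 + 8 = 253.

4/1, 33/8, 202/49, 1043/253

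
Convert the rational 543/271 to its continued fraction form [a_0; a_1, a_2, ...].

[2; 271]

Run the Euclidean algorithm on 543 and 271; the successive quotients are the partial quotients a_0, a_1, ... (each step inverts the fractional part left over by the previous one):
  543 = 2*271 + 1, so a_0 = 2.
  271 = 271*1 + 0, so a_1 = 271.
The remainder reaches 0 after 2 divisions, so the expansion has 2 partial quotients, read off in order.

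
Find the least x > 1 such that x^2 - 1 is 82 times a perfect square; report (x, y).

(x, y) = (163, 18)

First expand sqrt(82) as a continued fraction. With x_i = (sqrt(82) + m_i)/d_i and (m_0, d_0) = (0, 1): a_0 = floor(sqrt(82)) = 9, since 9^2 = 81 <= 82 < 100 = 10^2.
Iterate m_{i+1} = d_i*a_i - m_i, d_{i+1} = (82 - m_{i+1}^2)/d_i, a_{i+1} = floor((a_0 + m_{i+1})/d_{i+1}):
  m_1 = 1*9 - 0 = 9, d_1 = (82 - 9^2)/1 = 1/1 = 1, a_1 = floor((9 + 9)/1) = 18.
  m_2 = 1*18 - 9 = 9, d_2 = (82 - 9^2)/1 = 1/1 = 1: (m_2, d_2) = (m_1, d_1) = (9, 1), so from here the quotient a_1 repeats; the period length is 1.
So sqrt(82) = [9; (18)] with period length k = 1.
k is odd, so (p_{k-1}, q_{k-1}) only solves x^2 - 82y^2 = -1 and the fundamental solution of x^2 - 82y^2 = 1 is (p_{2k-1}, q_{2k-1}) = (p_1, q_1); compute convergents through index 1, running through the period twice.
Convergents (p_i = a_i*p_{i-1} + p_{i-2}, q_i = a_i*q_{i-1} + q_{i-2} with p_{-2}=0, p_{-1}=1, q_{-2}=1, q_{-1}=0):
  i=0: a_0=9, p_0 = 9*1 + 0 = 9, q_0 = 9*0 + 1 = 1.
  i=1: a_1=18, p_1 = 18*9 + 1 = 163, q_1 = 18*1 + 0 = 18.
Indeed p_0^2 - 82*q_0^2 = 81 - 82 = -1, not +1.
Check: 163^2 - 82*18^2 = 26569 - 26568 = 1, so (x, y) = (163, 18) solves the equation, and by the theorem it is the least positive solution.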